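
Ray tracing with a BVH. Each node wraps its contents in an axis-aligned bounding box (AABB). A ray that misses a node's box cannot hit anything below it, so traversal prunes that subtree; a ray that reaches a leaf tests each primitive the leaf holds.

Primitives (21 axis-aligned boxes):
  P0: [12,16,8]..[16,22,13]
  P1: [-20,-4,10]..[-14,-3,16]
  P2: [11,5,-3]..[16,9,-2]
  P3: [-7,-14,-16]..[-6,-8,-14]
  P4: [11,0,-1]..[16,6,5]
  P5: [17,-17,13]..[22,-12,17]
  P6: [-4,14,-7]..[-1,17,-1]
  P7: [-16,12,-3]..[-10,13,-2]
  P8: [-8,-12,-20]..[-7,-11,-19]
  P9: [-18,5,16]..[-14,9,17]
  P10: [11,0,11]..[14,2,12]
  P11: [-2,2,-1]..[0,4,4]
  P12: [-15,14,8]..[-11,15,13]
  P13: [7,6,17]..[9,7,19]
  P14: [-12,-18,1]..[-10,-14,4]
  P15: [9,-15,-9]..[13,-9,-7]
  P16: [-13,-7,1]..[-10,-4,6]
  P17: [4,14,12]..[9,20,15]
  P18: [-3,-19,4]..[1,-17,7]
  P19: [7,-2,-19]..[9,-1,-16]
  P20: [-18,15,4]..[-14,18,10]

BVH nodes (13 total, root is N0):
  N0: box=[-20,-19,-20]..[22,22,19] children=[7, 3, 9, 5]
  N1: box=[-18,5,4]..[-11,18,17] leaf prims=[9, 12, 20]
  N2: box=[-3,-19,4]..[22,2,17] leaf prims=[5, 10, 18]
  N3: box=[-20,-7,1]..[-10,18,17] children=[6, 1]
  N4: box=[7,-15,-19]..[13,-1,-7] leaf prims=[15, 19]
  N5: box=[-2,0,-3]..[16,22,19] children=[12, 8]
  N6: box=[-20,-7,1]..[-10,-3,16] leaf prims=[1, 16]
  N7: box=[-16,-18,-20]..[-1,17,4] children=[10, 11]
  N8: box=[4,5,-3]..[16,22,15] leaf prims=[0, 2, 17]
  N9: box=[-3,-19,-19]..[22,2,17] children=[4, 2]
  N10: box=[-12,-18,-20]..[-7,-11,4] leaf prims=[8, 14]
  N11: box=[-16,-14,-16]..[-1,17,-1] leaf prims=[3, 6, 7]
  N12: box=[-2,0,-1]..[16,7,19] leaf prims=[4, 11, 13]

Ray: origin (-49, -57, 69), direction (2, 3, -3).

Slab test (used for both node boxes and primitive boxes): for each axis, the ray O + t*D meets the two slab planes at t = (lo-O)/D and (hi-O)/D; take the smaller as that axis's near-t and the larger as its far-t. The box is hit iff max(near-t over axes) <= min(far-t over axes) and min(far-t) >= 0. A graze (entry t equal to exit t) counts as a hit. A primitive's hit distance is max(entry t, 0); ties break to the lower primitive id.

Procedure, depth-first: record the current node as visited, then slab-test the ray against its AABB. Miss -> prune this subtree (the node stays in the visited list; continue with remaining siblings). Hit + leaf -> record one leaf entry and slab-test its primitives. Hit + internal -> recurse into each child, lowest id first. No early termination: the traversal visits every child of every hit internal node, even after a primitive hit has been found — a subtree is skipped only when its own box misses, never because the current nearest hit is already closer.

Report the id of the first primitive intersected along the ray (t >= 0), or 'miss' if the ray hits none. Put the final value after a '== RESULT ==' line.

Walk:
N0 x:[29/2,71/2] y:[38/3,79/3] z:[50/3,89/3] -> hit [50/3,79/3], descend [3, 5, 7, 9]
  N3 x:[29/2,39/2] y:[50/3,25] z:[52/3,68/3] -> hit [52/3,39/2], descend [1, 6]
    N1 x:[31/2,19] y:[62/3,25] z:[52/3,65/3] -> miss, prune
    N6 x:[29/2,39/2] y:[50/3,18] z:[53/3,68/3] -> hit [53/3,18] leaf, test {P1(miss), P16(miss)}
  N5 x:[47/2,65/2] y:[19,79/3] z:[50/3,24] -> hit [47/2,24], descend [8, 12]
    N8 x:[53/2,65/2] y:[62/3,79/3] z:[18,24] -> miss, prune
    N12 x:[47/2,65/2] y:[19,64/3] z:[50/3,70/3] -> miss, prune
  N7 x:[33/2,24] y:[13,74/3] z:[65/3,89/3] -> hit [65/3,24], descend [10, 11]
    N10 x:[37/2,21] y:[13,46/3] z:[65/3,89/3] -> miss, prune
    N11 x:[33/2,24] y:[43/3,74/3] z:[70/3,85/3] -> hit [70/3,24] leaf, test {P3(miss), P6@t=71/3, P7(miss)}
  N9 x:[23,71/2] y:[38/3,59/3] z:[52/3,88/3] -> miss, prune

Visited [0, 3, 1, 6, 5, 8, 12, 7, 10, 11, 9]. Tests: 11 box, 2 leaf. Nearest: P6.

== RESULT ==
6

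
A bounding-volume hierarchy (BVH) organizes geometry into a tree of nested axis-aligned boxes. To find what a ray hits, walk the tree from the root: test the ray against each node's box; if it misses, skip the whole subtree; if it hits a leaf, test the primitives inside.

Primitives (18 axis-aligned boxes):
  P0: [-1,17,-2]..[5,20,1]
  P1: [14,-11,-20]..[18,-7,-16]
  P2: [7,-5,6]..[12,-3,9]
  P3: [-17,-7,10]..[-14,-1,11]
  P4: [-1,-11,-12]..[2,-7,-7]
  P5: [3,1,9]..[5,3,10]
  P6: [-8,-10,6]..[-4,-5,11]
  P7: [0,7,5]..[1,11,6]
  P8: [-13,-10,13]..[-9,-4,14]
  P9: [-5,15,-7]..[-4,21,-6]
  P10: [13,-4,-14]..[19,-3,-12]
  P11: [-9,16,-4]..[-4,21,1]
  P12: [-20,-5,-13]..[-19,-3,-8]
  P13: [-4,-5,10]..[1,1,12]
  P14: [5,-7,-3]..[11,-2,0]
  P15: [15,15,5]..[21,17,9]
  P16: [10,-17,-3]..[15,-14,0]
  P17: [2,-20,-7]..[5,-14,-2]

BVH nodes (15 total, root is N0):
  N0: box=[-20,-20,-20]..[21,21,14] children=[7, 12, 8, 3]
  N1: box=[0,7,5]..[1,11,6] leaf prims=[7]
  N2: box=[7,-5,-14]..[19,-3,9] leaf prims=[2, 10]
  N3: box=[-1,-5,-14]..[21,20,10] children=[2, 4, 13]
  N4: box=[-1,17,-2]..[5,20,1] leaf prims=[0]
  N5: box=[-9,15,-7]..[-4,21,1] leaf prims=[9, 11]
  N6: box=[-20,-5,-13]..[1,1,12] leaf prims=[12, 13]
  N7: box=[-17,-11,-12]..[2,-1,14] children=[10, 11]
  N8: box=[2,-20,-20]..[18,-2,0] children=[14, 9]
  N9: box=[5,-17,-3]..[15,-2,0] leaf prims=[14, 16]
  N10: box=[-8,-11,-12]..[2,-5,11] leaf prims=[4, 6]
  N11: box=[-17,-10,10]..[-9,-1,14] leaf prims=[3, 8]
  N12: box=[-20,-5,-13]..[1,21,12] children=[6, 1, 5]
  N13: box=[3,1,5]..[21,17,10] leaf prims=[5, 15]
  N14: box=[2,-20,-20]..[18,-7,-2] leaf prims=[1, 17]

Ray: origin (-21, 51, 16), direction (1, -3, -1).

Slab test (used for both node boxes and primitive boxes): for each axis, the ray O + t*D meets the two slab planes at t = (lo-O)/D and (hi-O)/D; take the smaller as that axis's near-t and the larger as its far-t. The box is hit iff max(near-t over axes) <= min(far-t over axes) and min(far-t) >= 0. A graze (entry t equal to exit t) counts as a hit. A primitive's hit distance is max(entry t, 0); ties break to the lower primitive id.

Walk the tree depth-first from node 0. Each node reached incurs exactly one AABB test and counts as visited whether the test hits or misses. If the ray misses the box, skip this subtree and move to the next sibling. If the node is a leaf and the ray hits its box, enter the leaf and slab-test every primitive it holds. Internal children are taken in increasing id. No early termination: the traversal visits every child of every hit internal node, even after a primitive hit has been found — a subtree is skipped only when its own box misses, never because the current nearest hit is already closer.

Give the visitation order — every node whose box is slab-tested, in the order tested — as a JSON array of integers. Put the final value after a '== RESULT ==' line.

Traverse from the root:
N0 x:[1,42] y:[10,71/3] z:[2,36] -> hit [10,71/3], descend [3, 7, 8, 12]
  N3 x:[20,42] y:[31/3,56/3] z:[6,30] -> miss, prune
  N7 x:[4,23] y:[52/3,62/3] z:[2,28] -> hit [52/3,62/3], descend [10, 11]
    N10 x:[13,23] y:[56/3,62/3] z:[5,28] -> hit [56/3,62/3] leaf, test {P4(miss), P6(miss)}
    N11 x:[4,12] y:[52/3,61/3] z:[2,6] -> miss, prune
  N8 x:[23,39] y:[53/3,71/3] z:[16,36] -> hit [23,71/3], descend [9, 14]
    N9 x:[26,36] y:[53/3,68/3] z:[16,19] -> miss, prune
    N14 x:[23,39] y:[58/3,71/3] z:[18,36] -> hit [23,71/3] leaf, test {P1(miss), P17@t=23}
  N12 x:[1,22] y:[10,56/3] z:[4,29] -> hit [10,56/3], descend [1, 5, 6]
    N1 x:[21,22] y:[40/3,44/3] z:[10,11] -> miss, prune
    N5 x:[12,17] y:[10,12] z:[15,23] -> miss, prune
    N6 x:[1,22] y:[50/3,56/3] z:[4,29] -> hit [50/3,56/3] leaf, test {P12(miss), P13(miss)}

12 AABB tests over nodes [0, 3, 7, 10, 11, 8, 9, 14, 12, 1, 5, 6]; 3 leaves entered; closest P17.

== RESULT ==
[0, 3, 7, 10, 11, 8, 9, 14, 12, 1, 5, 6]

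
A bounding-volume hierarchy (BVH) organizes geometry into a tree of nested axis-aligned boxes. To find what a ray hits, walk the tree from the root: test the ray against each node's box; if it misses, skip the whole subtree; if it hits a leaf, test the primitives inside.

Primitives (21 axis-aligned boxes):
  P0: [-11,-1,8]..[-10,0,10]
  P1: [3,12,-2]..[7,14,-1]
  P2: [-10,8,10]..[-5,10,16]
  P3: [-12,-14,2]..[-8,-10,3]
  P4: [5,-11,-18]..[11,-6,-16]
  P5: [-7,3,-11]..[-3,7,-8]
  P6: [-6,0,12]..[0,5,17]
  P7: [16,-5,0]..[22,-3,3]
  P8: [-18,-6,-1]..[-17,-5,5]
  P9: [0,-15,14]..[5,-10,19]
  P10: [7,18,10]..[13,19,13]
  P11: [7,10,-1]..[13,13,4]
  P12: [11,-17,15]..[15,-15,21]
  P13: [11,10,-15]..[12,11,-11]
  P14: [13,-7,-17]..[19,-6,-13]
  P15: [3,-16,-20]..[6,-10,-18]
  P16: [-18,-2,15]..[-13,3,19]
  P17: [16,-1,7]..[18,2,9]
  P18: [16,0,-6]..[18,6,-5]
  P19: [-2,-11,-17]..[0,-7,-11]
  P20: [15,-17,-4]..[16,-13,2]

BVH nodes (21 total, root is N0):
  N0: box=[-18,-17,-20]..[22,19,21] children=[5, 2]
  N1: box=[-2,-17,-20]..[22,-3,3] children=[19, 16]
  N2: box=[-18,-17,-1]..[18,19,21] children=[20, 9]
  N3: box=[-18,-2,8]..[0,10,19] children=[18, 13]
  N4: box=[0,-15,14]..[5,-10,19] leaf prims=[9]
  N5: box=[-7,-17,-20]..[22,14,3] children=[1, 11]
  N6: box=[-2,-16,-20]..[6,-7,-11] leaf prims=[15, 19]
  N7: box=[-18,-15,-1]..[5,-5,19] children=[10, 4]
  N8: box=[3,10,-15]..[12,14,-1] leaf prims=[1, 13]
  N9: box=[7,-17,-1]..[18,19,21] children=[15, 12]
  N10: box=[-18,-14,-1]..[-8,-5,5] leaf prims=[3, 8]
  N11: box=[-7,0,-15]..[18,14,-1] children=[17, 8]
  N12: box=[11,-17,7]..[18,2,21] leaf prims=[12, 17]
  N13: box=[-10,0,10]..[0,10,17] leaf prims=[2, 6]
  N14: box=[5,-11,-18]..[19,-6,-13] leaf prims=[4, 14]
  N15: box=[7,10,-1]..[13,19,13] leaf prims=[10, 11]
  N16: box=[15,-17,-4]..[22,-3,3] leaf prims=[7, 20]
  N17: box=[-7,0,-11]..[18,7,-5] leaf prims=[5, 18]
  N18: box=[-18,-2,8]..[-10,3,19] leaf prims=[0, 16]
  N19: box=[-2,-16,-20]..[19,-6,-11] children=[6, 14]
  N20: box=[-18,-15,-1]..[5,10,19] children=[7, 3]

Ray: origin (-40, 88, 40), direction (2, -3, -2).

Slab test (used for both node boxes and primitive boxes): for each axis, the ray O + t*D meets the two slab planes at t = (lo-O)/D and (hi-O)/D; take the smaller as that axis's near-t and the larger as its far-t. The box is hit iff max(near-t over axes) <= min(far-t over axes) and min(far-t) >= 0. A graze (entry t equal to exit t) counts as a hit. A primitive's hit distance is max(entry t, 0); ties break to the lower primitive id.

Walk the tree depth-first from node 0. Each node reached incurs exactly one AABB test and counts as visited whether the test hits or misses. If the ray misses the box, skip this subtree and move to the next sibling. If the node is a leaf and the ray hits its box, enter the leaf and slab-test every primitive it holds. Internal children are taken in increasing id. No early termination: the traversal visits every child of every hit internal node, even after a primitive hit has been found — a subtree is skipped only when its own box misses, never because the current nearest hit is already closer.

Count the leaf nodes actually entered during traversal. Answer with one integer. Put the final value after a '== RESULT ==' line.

Trace the traversal:
N0 x:[11,31] y:[23,35] z:[19/2,30] -> hit [23,30], descend [2, 5]
  N2 x:[11,29] y:[23,35] z:[19/2,41/2] -> miss, prune
  N5 x:[33/2,31] y:[74/3,35] z:[37/2,30] -> hit [74/3,30], descend [1, 11]
    N1 x:[19,31] y:[91/3,35] z:[37/2,30] -> miss, prune
    N11 x:[33/2,29] y:[74/3,88/3] z:[41/2,55/2] -> hit [74/3,55/2], descend [8, 17]
      N8 x:[43/2,26] y:[74/3,26] z:[41/2,55/2] -> hit [74/3,26] leaf, test {P1(miss), P13@t=77/3}
      N17 x:[33/2,29] y:[27,88/3] z:[45/2,51/2] -> miss, prune

order=[0, 2, 5, 1, 11, 8, 17]  |boxes|=7  |leaves|=1  hit=P13

== RESULT ==
1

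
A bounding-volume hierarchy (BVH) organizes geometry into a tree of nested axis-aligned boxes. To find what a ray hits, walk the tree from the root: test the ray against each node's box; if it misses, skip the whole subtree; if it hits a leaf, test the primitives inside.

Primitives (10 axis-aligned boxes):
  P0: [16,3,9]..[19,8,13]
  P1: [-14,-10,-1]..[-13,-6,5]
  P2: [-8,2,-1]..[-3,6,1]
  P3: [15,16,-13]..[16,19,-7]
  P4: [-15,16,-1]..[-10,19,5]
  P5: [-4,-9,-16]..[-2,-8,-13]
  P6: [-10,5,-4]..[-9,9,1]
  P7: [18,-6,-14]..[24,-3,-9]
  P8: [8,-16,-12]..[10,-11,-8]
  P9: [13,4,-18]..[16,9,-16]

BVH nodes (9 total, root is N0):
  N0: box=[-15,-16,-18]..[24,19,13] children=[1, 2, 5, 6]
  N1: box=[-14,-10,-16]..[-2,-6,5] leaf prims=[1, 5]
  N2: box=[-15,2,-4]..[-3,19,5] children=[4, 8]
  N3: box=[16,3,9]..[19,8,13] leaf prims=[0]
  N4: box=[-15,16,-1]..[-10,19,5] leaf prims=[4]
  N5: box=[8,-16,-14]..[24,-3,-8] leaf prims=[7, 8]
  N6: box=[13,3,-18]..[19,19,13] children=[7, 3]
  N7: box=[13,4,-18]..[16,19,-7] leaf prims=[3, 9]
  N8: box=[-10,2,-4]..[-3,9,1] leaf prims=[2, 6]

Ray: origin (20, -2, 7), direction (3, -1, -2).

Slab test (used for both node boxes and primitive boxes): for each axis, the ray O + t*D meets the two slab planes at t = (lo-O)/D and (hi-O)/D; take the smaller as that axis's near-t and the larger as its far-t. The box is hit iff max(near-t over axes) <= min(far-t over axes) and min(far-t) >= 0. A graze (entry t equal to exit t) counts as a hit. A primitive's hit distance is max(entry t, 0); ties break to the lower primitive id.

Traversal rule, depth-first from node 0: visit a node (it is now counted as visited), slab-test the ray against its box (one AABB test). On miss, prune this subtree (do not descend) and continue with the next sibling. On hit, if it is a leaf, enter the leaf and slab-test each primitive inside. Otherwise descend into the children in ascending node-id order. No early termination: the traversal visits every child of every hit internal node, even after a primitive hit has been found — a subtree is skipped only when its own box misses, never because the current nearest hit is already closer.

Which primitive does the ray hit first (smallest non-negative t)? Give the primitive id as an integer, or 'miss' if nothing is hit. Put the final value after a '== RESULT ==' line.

Trace the traversal:
N0 x:[-35/3,4/3] y:[-21,14] z:[-3,25/2] -> hit [-3,4/3], descend [1, 2, 5, 6]
  N1 x:[-34/3,-22/3] y:[4,8] z:[1,23/2] -> miss, prune
  N2 x:[-35/3,-23/3] y:[-21,-4] z:[1,11/2] -> miss, prune
  N5 x:[-4,4/3] y:[1,14] z:[15/2,21/2] -> miss, prune
  N6 x:[-7/3,-1/3] y:[-21,-5] z:[-3,25/2] -> miss, prune

5 AABB tests over nodes [0, 1, 2, 5, 6]; 0 leaves entered; closest miss.

== RESULT ==
miss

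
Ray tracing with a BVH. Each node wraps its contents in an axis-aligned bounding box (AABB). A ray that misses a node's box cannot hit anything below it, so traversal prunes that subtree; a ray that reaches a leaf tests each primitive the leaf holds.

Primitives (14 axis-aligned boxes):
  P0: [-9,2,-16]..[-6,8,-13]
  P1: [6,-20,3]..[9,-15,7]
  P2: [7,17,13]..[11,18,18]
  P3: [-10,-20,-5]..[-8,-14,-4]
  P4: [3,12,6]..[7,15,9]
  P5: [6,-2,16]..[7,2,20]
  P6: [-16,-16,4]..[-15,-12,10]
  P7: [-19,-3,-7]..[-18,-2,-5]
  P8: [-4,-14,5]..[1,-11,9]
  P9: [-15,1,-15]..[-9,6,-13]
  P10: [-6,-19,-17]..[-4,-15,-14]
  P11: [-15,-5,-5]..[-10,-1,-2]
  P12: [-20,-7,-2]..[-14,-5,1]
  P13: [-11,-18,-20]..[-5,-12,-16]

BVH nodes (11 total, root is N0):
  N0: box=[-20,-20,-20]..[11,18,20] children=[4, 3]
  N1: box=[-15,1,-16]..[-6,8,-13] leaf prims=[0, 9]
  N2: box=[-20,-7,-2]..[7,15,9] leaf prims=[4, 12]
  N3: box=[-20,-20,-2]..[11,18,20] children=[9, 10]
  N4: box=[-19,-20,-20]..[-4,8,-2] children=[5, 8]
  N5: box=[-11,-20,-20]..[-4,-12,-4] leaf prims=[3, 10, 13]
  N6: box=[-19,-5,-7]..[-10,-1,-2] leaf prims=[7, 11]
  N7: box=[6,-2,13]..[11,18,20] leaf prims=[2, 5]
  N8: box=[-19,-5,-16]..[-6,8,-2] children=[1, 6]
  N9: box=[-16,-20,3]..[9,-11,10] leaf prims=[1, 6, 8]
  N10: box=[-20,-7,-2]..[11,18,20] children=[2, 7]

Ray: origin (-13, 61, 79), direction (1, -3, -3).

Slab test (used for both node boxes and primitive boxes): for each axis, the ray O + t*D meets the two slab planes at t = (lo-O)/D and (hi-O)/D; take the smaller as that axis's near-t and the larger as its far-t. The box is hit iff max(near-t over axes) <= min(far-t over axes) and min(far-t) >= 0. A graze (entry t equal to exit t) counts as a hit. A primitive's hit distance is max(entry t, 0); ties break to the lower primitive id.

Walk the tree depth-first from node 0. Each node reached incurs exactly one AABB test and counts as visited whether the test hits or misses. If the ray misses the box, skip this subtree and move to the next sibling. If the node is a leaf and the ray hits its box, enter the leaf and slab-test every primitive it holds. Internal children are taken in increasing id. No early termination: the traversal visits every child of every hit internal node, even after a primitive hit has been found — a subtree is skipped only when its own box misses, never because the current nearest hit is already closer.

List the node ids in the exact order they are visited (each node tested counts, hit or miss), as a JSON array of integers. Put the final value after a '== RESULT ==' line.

Trace the traversal:
N0 x:[-7,24] y:[43/3,27] z:[59/3,33] -> hit [59/3,24], descend [3, 4]
  N3 x:[-7,24] y:[43/3,27] z:[59/3,27] -> hit [59/3,24], descend [9, 10]
    N9 x:[-3,22] y:[24,27] z:[23,76/3] -> miss, prune
    N10 x:[-7,24] y:[43/3,68/3] z:[59/3,27] -> hit [59/3,68/3], descend [2, 7]
      N2 x:[-7,20] y:[46/3,68/3] z:[70/3,27] -> miss, prune
      N7 x:[19,24] y:[43/3,21] z:[59/3,22] -> hit [59/3,21] leaf, test {P2(miss), P5@t=59/3}
  N4 x:[-6,9] y:[53/3,27] z:[27,33] -> miss, prune

Summary -> nodes [0, 3, 9, 10, 2, 7, 4]; box-tests=7; leaf-entries=1; first=P5

== RESULT ==
[0, 3, 9, 10, 2, 7, 4]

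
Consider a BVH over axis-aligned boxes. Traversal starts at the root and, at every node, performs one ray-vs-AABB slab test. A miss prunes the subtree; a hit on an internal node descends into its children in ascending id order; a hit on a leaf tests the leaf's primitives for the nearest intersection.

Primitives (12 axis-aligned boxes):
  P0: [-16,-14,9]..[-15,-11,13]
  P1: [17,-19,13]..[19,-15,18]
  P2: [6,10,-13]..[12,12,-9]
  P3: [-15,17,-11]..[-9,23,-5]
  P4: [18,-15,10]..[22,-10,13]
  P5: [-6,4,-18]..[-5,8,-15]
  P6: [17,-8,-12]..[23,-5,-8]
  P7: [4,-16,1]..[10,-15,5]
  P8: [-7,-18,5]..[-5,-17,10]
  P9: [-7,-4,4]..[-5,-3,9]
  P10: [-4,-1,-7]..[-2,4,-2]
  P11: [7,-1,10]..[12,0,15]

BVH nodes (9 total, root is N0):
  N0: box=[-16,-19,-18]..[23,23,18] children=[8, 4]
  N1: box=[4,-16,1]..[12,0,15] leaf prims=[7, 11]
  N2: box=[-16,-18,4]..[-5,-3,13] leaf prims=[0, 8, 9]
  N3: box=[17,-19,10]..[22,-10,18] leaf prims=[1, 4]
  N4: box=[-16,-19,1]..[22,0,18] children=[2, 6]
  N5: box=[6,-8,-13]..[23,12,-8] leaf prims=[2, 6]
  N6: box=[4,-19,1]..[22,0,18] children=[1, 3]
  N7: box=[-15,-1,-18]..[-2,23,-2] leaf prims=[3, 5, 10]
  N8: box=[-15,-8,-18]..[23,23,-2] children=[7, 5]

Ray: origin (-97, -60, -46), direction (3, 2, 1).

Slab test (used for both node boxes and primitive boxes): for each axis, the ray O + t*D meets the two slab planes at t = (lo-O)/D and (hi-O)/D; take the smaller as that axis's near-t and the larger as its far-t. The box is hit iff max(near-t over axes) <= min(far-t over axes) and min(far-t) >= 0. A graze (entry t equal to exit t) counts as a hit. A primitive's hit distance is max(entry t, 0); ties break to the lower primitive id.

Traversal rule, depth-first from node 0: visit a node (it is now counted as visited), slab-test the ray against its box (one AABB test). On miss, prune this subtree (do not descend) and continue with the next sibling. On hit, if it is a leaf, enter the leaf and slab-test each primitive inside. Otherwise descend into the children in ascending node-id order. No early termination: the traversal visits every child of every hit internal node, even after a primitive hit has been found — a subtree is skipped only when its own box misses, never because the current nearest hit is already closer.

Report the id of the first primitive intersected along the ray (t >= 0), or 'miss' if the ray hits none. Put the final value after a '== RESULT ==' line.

Trace the traversal:
N0 x:[27,40] y:[41/2,83/2] z:[28,64] -> hit [28,40], descend [4, 8]
  N4 x:[27,119/3] y:[41/2,30] z:[47,64] -> miss, prune
  N8 x:[82/3,40] y:[26,83/2] z:[28,44] -> hit [28,40], descend [5, 7]
    N5 x:[103/3,40] y:[26,36] z:[33,38] -> hit [103/3,36] leaf, test {P2@t=35, P6(miss)}
    N7 x:[82/3,95/3] y:[59/2,83/2] z:[28,44] -> hit [59/2,95/3] leaf, test {P3(miss), P5(miss), P10(miss)}

Visited [0, 4, 8, 5, 7]. Tests: 5 box, 2 leaf. Nearest: P2.

== RESULT ==
2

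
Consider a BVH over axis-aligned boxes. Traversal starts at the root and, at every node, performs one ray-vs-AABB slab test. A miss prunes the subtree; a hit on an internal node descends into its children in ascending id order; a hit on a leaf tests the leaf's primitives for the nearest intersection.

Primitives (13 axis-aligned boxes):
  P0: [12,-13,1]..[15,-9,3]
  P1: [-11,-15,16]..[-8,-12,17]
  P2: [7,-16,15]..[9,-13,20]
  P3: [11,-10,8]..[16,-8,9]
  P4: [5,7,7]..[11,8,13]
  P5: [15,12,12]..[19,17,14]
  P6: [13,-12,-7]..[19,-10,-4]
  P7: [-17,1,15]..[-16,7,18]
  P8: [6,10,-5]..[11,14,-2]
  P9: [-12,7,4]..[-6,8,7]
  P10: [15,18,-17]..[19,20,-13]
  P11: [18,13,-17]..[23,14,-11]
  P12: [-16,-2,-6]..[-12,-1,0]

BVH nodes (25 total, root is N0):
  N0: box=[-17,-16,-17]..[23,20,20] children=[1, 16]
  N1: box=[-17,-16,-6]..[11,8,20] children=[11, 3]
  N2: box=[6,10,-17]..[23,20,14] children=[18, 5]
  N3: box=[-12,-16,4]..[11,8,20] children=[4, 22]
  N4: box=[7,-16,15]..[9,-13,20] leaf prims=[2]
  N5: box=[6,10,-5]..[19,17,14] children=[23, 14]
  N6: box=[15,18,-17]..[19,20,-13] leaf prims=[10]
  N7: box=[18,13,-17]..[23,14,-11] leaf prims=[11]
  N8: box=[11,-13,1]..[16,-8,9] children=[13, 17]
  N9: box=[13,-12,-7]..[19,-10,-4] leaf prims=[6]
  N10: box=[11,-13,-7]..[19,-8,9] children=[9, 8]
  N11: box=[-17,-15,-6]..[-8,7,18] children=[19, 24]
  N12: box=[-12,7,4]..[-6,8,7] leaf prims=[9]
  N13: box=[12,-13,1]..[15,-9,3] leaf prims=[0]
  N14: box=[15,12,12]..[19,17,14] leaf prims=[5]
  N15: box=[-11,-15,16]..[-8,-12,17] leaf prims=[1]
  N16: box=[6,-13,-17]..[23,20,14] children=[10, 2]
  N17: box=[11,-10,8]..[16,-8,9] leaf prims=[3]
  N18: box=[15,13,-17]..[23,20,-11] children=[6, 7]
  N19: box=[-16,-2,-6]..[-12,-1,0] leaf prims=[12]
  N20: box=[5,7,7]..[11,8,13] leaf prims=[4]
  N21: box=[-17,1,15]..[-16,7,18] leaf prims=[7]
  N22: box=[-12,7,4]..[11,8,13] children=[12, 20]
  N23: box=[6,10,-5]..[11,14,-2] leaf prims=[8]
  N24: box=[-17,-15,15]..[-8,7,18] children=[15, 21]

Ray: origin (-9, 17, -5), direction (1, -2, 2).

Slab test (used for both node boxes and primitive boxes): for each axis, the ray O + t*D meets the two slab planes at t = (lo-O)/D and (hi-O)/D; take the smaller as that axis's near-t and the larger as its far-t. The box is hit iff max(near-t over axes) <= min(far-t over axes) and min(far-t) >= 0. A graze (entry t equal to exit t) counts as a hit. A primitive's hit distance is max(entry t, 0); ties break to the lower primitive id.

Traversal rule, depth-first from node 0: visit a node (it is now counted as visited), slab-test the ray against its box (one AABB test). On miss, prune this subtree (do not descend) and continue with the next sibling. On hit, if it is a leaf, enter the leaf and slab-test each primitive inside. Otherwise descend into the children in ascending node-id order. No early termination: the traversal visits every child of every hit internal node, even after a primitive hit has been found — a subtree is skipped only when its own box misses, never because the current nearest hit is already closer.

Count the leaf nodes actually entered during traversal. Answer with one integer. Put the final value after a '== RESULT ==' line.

Trace the traversal:
N0 x:[-8,32] y:[-3/2,33/2] z:[-6,25/2] -> hit [-3/2,25/2], descend [1, 16]
  N1 x:[-8,20] y:[9/2,33/2] z:[-1/2,25/2] -> hit [9/2,25/2], descend [3, 11]
    N3 x:[-3,20] y:[9/2,33/2] z:[9/2,25/2] -> hit [9/2,25/2], descend [4, 22]
      N4 x:[16,18] y:[15,33/2] z:[10,25/2] -> miss, prune
      N22 x:[-3,20] y:[9/2,5] z:[9/2,9] -> hit [9/2,5], descend [12, 20]
        N12 x:[-3,3] y:[9/2,5] z:[9/2,6] -> miss, prune
        N20 x:[14,20] y:[9/2,5] z:[6,9] -> miss, prune
    N11 x:[-8,1] y:[5,16] z:[-1/2,23/2] -> miss, prune
  N16 x:[15,32] y:[-3/2,15] z:[-6,19/2] -> miss, prune

9 AABB tests over nodes [0, 1, 3, 4, 22, 12, 20, 11, 16]; 0 leaves entered; closest miss.

== RESULT ==
0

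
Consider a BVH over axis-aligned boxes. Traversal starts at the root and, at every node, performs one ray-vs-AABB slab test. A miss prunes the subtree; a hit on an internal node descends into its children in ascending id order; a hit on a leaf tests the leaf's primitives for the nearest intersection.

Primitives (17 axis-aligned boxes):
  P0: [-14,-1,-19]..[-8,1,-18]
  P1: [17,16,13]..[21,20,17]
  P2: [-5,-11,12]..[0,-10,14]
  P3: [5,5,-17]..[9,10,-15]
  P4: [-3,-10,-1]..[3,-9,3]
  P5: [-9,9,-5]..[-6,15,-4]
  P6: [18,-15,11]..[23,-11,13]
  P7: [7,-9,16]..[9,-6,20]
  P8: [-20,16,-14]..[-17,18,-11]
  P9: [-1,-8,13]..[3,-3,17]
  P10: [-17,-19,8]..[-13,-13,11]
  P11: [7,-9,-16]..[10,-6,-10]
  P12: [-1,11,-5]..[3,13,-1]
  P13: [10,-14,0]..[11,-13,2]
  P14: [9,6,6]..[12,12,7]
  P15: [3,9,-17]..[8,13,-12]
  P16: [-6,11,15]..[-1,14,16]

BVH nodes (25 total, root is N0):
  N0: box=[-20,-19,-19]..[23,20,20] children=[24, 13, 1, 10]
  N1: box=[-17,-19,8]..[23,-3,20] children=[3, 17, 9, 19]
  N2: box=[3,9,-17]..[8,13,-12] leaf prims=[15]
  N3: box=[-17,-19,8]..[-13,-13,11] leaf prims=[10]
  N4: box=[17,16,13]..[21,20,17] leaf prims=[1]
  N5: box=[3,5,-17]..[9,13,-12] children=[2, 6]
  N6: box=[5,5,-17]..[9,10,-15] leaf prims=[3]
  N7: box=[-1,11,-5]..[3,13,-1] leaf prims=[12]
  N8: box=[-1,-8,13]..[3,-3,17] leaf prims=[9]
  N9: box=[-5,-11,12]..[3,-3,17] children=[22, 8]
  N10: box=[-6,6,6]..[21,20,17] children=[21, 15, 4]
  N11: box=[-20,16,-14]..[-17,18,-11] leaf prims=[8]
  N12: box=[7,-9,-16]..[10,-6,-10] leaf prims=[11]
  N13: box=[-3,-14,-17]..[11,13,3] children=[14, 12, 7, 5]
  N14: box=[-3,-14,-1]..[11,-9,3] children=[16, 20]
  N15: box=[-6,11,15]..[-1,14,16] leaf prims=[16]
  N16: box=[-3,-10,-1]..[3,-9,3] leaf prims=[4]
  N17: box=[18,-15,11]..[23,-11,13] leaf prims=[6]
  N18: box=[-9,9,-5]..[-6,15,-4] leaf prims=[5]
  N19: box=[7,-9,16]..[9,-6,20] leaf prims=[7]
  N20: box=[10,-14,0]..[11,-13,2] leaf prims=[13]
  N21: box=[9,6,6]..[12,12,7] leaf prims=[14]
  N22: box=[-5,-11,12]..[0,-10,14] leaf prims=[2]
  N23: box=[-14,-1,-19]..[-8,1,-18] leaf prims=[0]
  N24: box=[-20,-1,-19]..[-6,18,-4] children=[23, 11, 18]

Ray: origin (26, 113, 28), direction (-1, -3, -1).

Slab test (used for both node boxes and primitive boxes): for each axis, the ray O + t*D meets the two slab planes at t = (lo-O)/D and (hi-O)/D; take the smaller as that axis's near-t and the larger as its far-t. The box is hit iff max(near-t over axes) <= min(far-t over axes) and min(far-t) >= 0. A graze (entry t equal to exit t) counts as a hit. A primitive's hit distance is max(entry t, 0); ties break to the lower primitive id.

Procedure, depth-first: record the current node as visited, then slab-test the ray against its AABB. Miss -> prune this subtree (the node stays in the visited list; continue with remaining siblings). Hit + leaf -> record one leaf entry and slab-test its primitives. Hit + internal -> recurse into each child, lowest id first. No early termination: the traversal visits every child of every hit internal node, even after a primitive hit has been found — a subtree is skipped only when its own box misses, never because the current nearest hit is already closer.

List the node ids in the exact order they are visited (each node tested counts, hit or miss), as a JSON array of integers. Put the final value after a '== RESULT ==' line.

Walk:
N0 x:[3,46] y:[31,44] z:[8,47] -> hit [31,44], descend [1, 10, 13, 24]
  N1 x:[3,43] y:[116/3,44] z:[8,20] -> miss, prune
  N10 x:[5,32] y:[31,107/3] z:[11,22] -> miss, prune
  N13 x:[15,29] y:[100/3,127/3] z:[25,45] -> miss, prune
  N24 x:[32,46] y:[95/3,38] z:[32,47] -> hit [32,38], descend [11, 18, 23]
    N11 x:[43,46] y:[95/3,97/3] z:[39,42] -> miss, prune
    N18 x:[32,35] y:[98/3,104/3] z:[32,33] -> hit [98/3,33] leaf, test {P5@t=98/3}
    N23 x:[34,40] y:[112/3,38] z:[46,47] -> miss, prune

Visited [0, 1, 10, 13, 24, 11, 18, 23]. Tests: 8 box, 1 leaf. Nearest: P5.

== RESULT ==
[0, 1, 10, 13, 24, 11, 18, 23]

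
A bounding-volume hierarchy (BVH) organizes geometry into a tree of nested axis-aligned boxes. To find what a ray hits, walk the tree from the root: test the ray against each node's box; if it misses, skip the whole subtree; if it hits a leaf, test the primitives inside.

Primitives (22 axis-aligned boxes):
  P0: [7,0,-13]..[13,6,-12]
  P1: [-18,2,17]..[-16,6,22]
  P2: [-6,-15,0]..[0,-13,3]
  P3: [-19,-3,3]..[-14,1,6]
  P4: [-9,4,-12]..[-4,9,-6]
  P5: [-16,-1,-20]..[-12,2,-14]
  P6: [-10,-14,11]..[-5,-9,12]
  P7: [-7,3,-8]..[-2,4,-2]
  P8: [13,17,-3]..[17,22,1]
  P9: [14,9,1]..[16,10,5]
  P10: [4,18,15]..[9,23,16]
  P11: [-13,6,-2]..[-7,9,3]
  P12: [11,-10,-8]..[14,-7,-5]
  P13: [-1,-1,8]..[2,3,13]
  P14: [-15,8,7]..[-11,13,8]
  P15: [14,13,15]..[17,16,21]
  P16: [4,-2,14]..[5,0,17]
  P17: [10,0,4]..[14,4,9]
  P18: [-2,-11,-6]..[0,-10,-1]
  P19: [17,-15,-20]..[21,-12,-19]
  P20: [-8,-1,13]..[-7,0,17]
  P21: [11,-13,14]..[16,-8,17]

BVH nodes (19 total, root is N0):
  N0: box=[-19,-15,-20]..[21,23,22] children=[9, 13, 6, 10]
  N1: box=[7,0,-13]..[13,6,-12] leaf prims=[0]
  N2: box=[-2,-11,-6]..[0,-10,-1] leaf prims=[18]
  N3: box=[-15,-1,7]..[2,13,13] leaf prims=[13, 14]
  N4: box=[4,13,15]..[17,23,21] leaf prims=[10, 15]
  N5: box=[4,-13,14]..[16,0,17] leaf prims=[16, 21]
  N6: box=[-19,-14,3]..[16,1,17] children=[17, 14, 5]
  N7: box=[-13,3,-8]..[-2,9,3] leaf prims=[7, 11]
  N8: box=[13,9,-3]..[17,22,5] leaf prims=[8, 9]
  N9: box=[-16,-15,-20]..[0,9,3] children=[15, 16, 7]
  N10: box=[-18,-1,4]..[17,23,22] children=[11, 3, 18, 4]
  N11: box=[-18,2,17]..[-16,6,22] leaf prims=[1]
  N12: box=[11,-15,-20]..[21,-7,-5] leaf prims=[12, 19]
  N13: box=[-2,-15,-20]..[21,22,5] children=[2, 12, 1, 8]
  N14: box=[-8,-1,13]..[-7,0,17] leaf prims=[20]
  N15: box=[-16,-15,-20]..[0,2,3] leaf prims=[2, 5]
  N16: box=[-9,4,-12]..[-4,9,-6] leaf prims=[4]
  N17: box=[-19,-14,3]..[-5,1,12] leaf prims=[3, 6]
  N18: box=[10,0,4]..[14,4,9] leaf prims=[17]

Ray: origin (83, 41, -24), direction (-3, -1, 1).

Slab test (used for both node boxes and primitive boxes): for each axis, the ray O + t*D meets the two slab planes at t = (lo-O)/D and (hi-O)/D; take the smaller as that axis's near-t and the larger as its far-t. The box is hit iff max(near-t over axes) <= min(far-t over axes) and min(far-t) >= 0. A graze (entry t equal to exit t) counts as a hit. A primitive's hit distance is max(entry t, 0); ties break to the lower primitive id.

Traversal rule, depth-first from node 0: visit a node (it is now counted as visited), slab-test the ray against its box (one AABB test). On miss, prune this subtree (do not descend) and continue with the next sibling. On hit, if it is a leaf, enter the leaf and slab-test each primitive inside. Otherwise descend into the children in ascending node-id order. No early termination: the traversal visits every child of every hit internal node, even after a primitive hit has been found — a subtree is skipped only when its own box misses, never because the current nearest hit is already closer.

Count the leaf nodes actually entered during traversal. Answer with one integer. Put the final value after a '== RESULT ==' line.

Traverse from the root:
N0 x:[62/3,34] y:[18,56] z:[4,46] -> hit [62/3,34], descend [6, 9, 10, 13]
  N6 x:[67/3,34] y:[40,55] z:[27,41] -> miss, prune
  N9 x:[83/3,33] y:[32,56] z:[4,27] -> miss, prune
  N10 x:[22,101/3] y:[18,42] z:[28,46] -> hit [28,101/3], descend [3, 4, 11, 18]
    N3 x:[27,98/3] y:[28,42] z:[31,37] -> hit [31,98/3] leaf, test {P13(miss), P14@t=94/3}
    N4 x:[22,79/3] y:[18,28] z:[39,45] -> miss, prune
    N11 x:[33,101/3] y:[35,39] z:[41,46] -> miss, prune
    N18 x:[23,73/3] y:[37,41] z:[28,33] -> miss, prune
  N13 x:[62/3,85/3] y:[19,56] z:[4,29] -> hit [62/3,85/3], descend [1, 2, 8, 12]
    N1 x:[70/3,76/3] y:[35,41] z:[11,12] -> miss, prune
    N2 x:[83/3,85/3] y:[51,52] z:[18,23] -> miss, prune
    N8 x:[22,70/3] y:[19,32] z:[21,29] -> hit [22,70/3] leaf, test {P8@t=22, P9(miss)}
    N12 x:[62/3,24] y:[48,56] z:[4,19] -> miss, prune

order=[0, 6, 9, 10, 3, 4, 11, 18, 13, 1, 2, 8, 12]  |boxes|=13  |leaves|=2  hit=P8

== RESULT ==
2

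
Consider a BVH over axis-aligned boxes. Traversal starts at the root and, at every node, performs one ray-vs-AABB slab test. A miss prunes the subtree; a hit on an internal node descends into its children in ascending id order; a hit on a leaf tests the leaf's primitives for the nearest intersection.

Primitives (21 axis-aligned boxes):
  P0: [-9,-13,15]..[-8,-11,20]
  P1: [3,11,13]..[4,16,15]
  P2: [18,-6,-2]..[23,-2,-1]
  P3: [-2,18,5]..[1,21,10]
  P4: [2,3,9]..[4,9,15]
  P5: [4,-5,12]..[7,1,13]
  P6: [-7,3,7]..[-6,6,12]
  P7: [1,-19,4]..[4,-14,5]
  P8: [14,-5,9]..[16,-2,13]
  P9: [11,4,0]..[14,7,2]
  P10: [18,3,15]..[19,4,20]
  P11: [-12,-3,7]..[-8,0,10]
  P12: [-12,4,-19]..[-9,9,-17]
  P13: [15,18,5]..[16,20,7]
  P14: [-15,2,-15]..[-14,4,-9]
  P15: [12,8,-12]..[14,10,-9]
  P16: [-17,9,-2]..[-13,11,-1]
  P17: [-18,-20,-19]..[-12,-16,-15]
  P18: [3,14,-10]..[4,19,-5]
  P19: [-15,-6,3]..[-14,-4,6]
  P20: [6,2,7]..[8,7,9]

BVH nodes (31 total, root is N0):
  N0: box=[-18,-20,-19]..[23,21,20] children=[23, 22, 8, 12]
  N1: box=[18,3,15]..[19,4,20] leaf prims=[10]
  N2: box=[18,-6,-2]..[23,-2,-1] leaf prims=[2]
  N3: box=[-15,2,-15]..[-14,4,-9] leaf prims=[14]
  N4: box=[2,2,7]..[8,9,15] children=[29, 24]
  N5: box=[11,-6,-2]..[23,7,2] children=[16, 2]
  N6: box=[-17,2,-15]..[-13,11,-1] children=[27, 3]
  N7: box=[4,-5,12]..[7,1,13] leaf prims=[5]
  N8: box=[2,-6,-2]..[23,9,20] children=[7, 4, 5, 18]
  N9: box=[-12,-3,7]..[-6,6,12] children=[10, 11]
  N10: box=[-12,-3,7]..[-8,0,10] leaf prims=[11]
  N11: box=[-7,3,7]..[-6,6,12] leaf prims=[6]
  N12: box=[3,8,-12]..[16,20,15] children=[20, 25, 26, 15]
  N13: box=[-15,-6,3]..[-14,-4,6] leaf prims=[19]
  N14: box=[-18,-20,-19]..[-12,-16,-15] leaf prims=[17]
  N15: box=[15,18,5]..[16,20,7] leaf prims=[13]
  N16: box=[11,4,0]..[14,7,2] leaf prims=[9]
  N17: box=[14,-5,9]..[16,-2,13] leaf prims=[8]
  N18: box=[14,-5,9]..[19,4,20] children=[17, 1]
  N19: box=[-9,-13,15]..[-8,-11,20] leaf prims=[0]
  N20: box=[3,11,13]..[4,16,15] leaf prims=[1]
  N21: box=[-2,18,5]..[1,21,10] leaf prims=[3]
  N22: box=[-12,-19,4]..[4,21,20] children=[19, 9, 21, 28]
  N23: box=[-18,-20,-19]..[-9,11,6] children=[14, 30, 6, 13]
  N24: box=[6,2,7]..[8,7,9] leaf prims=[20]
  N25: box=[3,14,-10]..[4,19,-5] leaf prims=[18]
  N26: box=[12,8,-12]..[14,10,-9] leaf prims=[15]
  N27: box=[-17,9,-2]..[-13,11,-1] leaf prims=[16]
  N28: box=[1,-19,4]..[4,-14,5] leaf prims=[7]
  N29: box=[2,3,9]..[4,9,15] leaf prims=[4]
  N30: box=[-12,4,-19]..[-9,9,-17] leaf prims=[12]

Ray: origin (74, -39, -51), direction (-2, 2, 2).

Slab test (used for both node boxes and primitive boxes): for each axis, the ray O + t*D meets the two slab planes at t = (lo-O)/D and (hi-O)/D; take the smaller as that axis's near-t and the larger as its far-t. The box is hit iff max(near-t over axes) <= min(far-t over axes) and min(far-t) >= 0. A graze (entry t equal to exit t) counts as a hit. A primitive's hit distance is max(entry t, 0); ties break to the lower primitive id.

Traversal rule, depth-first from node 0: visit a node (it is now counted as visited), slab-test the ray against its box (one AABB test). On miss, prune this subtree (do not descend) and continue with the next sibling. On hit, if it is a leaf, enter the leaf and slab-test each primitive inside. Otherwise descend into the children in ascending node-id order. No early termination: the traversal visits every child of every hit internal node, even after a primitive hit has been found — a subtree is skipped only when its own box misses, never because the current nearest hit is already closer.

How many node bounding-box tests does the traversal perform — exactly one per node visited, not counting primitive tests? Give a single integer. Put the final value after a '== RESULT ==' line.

Trace the traversal:
N0 x:[51/2,46] y:[19/2,30] z:[16,71/2] -> hit [51/2,30], descend [8, 12, 22, 23]
  N8 x:[51/2,36] y:[33/2,24] z:[49/2,71/2] -> miss, prune
  N12 x:[29,71/2] y:[47/2,59/2] z:[39/2,33] -> hit [29,59/2], descend [15, 20, 25, 26]
    N15 x:[29,59/2] y:[57/2,59/2] z:[28,29] -> hit [29,29] leaf, test {P13@t=29}
    N20 x:[35,71/2] y:[25,55/2] z:[32,33] -> miss, prune
    N25 x:[35,71/2] y:[53/2,29] z:[41/2,23] -> miss, prune
    N26 x:[30,31] y:[47/2,49/2] z:[39/2,21] -> miss, prune
  N22 x:[35,43] y:[10,30] z:[55/2,71/2] -> miss, prune
  N23 x:[83/2,46] y:[19/2,25] z:[16,57/2] -> miss, prune

order=[0, 8, 12, 15, 20, 25, 26, 22, 23]  |boxes|=9  |leaves|=1  hit=P13

== RESULT ==
9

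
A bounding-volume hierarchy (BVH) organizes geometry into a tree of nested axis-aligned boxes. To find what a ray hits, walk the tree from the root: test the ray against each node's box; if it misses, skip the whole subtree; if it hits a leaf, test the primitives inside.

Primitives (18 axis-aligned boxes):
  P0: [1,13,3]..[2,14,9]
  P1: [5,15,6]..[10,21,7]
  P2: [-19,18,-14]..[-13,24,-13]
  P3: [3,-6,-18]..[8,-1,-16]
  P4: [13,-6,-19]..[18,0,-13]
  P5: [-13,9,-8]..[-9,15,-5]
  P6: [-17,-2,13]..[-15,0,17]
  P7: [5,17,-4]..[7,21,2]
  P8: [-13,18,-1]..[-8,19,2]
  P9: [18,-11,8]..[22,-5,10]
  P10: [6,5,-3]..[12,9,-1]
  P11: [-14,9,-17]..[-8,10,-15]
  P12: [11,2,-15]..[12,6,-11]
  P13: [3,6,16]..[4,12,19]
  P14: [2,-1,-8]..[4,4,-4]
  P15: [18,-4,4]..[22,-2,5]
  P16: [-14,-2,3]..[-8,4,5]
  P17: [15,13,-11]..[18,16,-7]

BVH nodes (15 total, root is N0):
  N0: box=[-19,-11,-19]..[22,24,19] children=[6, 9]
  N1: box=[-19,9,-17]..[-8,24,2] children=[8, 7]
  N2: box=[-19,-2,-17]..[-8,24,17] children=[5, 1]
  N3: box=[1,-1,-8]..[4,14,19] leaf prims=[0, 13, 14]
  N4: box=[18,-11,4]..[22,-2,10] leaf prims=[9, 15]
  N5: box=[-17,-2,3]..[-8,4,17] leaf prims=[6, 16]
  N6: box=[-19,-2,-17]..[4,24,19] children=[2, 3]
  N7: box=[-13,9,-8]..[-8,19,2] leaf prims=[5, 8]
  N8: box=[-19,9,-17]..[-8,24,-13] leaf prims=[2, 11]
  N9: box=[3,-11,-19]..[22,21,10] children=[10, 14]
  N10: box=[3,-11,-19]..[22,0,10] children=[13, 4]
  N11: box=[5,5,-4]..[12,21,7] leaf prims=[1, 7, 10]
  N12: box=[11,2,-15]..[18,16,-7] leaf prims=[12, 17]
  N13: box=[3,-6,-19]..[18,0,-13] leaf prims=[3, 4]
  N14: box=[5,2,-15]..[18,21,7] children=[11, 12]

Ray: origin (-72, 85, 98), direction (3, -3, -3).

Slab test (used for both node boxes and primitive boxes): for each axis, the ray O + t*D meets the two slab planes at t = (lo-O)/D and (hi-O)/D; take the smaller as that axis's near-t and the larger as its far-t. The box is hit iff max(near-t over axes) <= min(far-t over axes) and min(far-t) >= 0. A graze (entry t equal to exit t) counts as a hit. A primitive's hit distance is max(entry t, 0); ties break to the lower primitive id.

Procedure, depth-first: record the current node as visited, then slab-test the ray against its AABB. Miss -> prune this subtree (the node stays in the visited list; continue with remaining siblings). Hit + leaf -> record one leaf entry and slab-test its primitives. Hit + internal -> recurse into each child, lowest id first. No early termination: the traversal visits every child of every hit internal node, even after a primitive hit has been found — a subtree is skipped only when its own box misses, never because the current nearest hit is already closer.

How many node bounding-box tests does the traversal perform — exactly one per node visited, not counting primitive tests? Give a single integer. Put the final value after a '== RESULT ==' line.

Traverse from the root:
N0 x:[53/3,94/3] y:[61/3,32] z:[79/3,39] -> hit [79/3,94/3], descend [6, 9]
  N6 x:[53/3,76/3] y:[61/3,29] z:[79/3,115/3] -> miss, prune
  N9 x:[25,94/3] y:[64/3,32] z:[88/3,39] -> hit [88/3,94/3], descend [10, 14]
    N10 x:[25,94/3] y:[85/3,32] z:[88/3,39] -> hit [88/3,94/3], descend [4, 13]
      N4 x:[30,94/3] y:[29,32] z:[88/3,94/3] -> hit [30,94/3] leaf, test {P9@t=30, P15(miss)}
      N13 x:[25,30] y:[85/3,91/3] z:[37,39] -> miss, prune
    N14 x:[77/3,30] y:[64/3,83/3] z:[91/3,113/3] -> miss, prune

Summary -> nodes [0, 6, 9, 10, 4, 13, 14]; box-tests=7; leaf-entries=1; first=P9

== RESULT ==
7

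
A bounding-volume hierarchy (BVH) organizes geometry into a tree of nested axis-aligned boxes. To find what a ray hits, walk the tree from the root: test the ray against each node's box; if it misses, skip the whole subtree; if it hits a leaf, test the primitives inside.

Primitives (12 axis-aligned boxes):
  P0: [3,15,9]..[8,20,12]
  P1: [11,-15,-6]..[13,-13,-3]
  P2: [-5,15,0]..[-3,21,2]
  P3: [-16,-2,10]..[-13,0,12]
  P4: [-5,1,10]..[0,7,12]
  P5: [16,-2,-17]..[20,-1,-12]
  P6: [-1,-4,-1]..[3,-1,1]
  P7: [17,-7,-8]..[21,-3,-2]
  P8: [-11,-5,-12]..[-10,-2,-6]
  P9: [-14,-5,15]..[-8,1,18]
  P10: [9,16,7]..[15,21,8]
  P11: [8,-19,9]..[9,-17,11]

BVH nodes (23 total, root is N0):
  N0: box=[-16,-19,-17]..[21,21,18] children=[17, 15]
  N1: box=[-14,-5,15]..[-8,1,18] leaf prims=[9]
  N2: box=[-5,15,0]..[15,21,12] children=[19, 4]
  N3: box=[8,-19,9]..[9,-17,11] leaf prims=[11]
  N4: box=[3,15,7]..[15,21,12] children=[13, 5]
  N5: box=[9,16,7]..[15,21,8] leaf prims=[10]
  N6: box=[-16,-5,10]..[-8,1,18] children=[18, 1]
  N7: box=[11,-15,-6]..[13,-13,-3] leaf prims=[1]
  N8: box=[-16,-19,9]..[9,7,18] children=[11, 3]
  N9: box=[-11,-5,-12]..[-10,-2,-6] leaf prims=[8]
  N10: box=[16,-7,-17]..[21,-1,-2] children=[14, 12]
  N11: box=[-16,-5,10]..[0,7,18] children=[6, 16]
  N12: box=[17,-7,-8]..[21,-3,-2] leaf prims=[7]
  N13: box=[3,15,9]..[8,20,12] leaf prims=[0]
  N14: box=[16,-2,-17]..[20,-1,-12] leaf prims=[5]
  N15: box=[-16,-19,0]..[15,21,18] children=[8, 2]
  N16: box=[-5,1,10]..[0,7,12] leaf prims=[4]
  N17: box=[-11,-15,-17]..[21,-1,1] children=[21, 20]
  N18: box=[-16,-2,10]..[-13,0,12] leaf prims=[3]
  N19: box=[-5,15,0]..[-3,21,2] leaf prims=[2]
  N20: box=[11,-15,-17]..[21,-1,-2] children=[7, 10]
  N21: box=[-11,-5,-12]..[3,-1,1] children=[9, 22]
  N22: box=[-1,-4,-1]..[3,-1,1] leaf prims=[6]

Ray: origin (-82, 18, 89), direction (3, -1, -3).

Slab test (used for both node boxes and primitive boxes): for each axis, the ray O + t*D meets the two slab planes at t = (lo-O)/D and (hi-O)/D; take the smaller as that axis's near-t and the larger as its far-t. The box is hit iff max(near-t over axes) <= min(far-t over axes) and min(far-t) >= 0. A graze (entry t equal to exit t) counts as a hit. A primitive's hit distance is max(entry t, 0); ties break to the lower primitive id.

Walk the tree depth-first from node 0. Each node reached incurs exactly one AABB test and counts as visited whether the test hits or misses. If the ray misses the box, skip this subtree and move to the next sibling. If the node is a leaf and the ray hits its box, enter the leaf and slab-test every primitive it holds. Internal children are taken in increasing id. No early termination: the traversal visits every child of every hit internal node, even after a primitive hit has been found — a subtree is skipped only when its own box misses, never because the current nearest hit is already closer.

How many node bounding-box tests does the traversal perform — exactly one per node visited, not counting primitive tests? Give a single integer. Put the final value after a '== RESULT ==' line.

Traverse from the root:
N0 x:[22,103/3] y:[-3,37] z:[71/3,106/3] -> hit [71/3,103/3], descend [15, 17]
  N15 x:[22,97/3] y:[-3,37] z:[71/3,89/3] -> hit [71/3,89/3], descend [2, 8]
    N2 x:[77/3,97/3] y:[-3,3] z:[77/3,89/3] -> miss, prune
    N8 x:[22,91/3] y:[11,37] z:[71/3,80/3] -> hit [71/3,80/3], descend [3, 11]
      N3 x:[30,91/3] y:[35,37] z:[26,80/3] -> miss, prune
      N11 x:[22,82/3] y:[11,23] z:[71/3,79/3] -> miss, prune
  N17 x:[71/3,103/3] y:[19,33] z:[88/3,106/3] -> hit [88/3,33], descend [20, 21]
    N20 x:[31,103/3] y:[19,33] z:[91/3,106/3] -> hit [31,33], descend [7, 10]
      N7 x:[31,95/3] y:[31,33] z:[92/3,95/3] -> hit [31,95/3] leaf, test {P1@t=31}
      N10 x:[98/3,103/3] y:[19,25] z:[91/3,106/3] -> miss, prune
    N21 x:[71/3,85/3] y:[19,23] z:[88/3,101/3] -> miss, prune

Visited [0, 15, 2, 8, 3, 11, 17, 20, 7, 10, 21]. Tests: 11 box, 1 leaf. Nearest: P1.

== RESULT ==
11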